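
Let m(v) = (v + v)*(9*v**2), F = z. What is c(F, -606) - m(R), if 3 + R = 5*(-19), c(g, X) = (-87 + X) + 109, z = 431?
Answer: 16940872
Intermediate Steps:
F = 431
c(g, X) = 22 + X
R = -98 (R = -3 + 5*(-19) = -3 - 95 = -98)
m(v) = 18*v**3 (m(v) = (2*v)*(9*v**2) = 18*v**3)
c(F, -606) - m(R) = (22 - 606) - 18*(-98)**3 = -584 - 18*(-941192) = -584 - 1*(-16941456) = -584 + 16941456 = 16940872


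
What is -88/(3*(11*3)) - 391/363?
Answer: -2141/1089 ≈ -1.9660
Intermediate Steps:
-88/(3*(11*3)) - 391/363 = -88/(3*33) - 391*1/363 = -88/99 - 391/363 = -88*1/99 - 391/363 = -8/9 - 391/363 = -2141/1089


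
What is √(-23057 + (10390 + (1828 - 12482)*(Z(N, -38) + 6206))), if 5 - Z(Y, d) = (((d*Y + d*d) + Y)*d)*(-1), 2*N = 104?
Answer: I*√260513621 ≈ 16140.0*I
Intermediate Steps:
N = 52 (N = (½)*104 = 52)
Z(Y, d) = 5 + d*(Y + d² + Y*d) (Z(Y, d) = 5 - ((d*Y + d*d) + Y)*d*(-1) = 5 - ((Y*d + d²) + Y)*d*(-1) = 5 - ((d² + Y*d) + Y)*d*(-1) = 5 - (Y + d² + Y*d)*d*(-1) = 5 - d*(Y + d² + Y*d)*(-1) = 5 - (-1)*d*(Y + d² + Y*d) = 5 + d*(Y + d² + Y*d))
√(-23057 + (10390 + (1828 - 12482)*(Z(N, -38) + 6206))) = √(-23057 + (10390 + (1828 - 12482)*((5 + (-38)³ + 52*(-38) + 52*(-38)²) + 6206))) = √(-23057 + (10390 - 10654*((5 - 54872 - 1976 + 52*1444) + 6206))) = √(-23057 + (10390 - 10654*((5 - 54872 - 1976 + 75088) + 6206))) = √(-23057 + (10390 - 10654*(18245 + 6206))) = √(-23057 + (10390 - 10654*24451)) = √(-23057 + (10390 - 260500954)) = √(-23057 - 260490564) = √(-260513621) = I*√260513621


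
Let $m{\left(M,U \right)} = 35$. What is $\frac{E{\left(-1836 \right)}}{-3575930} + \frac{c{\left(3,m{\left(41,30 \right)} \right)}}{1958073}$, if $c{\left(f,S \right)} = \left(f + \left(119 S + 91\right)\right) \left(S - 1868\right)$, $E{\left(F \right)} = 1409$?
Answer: $- \frac{715875377553}{179536717510} \approx -3.9873$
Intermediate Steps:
$c{\left(f,S \right)} = \left(-1868 + S\right) \left(91 + f + 119 S\right)$ ($c{\left(f,S \right)} = \left(f + \left(91 + 119 S\right)\right) \left(-1868 + S\right) = \left(91 + f + 119 S\right) \left(-1868 + S\right) = \left(-1868 + S\right) \left(91 + f + 119 S\right)$)
$\frac{E{\left(-1836 \right)}}{-3575930} + \frac{c{\left(3,m{\left(41,30 \right)} \right)}}{1958073} = \frac{1409}{-3575930} + \frac{-169988 - 7777035 - 5604 + 119 \cdot 35^{2} + 35 \cdot 3}{1958073} = 1409 \left(- \frac{1}{3575930}\right) + \left(-169988 - 7777035 - 5604 + 119 \cdot 1225 + 105\right) \frac{1}{1958073} = - \frac{1409}{3575930} + \left(-169988 - 7777035 - 5604 + 145775 + 105\right) \frac{1}{1958073} = - \frac{1409}{3575930} - \frac{200173}{50207} = - \frac{715875377553}{179536717510}$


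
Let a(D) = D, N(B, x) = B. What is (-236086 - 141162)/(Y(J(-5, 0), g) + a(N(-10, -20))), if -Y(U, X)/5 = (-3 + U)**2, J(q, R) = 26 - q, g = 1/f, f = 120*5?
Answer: 188624/1965 ≈ 95.992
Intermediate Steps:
f = 600
g = 1/600 ≈ 0.0016667
Y(U, X) = -5*(-3 + U)**2
(-236086 - 141162)/(Y(J(-5, 0), g) + a(N(-10, -20))) = (-236086 - 141162)/(-5*(-3 + (26 - 1*(-5)))**2 - 10) = -377248/(-5*(-3 + (26 + 5))**2 - 10) = -377248/(-5*(-3 + 31)**2 - 10) = -377248/(-5*28**2 - 10) = -377248/(-5*784 - 10) = -377248/(-3920 - 10) = -377248/(-3930) = -377248*(-1/3930) = 188624/1965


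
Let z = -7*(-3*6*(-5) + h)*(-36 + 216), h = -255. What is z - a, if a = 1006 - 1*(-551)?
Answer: 206343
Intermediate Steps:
a = 1557 (a = 1006 + 551 = 1557)
z = 207900 (z = -7*(-3*6*(-5) - 255)*(-36 + 216) = -7*(-18*(-5) - 255)*180 = -7*(90 - 255)*180 = -(-1155)*180 = -7*(-29700) = 207900)
z - a = 207900 - 1*1557 = 207900 - 1557 = 206343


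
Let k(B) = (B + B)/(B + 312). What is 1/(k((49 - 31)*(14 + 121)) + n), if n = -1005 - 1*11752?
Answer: -457/5829139 ≈ -7.8399e-5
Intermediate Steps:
k(B) = 2*B/(312 + B) (k(B) = (2*B)/(312 + B) = 2*B/(312 + B))
n = -12757 (n = -1005 - 11752 = -12757)
1/(k((49 - 31)*(14 + 121)) + n) = 1/(2*((49 - 31)*(14 + 121))/(312 + (49 - 31)*(14 + 121)) - 12757) = 1/(2*(18*135)/(312 + 18*135) - 12757) = 1/(2*2430/(312 + 2430) - 12757) = 1/(2*2430/2742 - 12757) = 1/(2*2430*(1/2742) - 12757) = 1/(810/457 - 12757) = 1/(-5829139/457) = -457/5829139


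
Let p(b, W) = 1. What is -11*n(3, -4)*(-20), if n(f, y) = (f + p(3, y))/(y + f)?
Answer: -880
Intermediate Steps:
n(f, y) = (1 + f)/(f + y) (n(f, y) = (f + 1)/(y + f) = (1 + f)/(f + y))
-11*n(3, -4)*(-20) = -11*(1 + 3)/(3 - 4)*(-20) = -11*4/(-1)*(-20) = -(-11)*4*(-20) = -11*(-4)*(-20) = 44*(-20) = -880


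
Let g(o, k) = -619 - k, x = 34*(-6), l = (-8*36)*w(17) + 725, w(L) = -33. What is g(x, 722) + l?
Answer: 8888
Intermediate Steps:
l = 10229 (l = -8*36*(-33) + 725 = -288*(-33) + 725 = 9504 + 725 = 10229)
x = -204
g(x, 722) + l = (-619 - 1*722) + 10229 = (-619 - 722) + 10229 = -1341 + 10229 = 8888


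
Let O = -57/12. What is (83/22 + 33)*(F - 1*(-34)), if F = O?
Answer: 94653/88 ≈ 1075.6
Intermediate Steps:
O = -19/4 (O = -57*1/12 = -19/4 ≈ -4.7500)
F = -19/4 ≈ -4.7500
(83/22 + 33)*(F - 1*(-34)) = (83/22 + 33)*(-19/4 - 1*(-34)) = (83*(1/22) + 33)*(-19/4 + 34) = (83/22 + 33)*(117/4) = (809/22)*(117/4) = 94653/88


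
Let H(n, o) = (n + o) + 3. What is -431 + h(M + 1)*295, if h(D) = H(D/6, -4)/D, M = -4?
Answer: -567/2 ≈ -283.50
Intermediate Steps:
H(n, o) = 3 + n + o
h(D) = (-1 + D/6)/D (h(D) = (3 + D/6 - 4)/D = (-1 + D/6)/D)
-431 + h(M + 1)*295 = -431 + ((-6 + (-4 + 1))/(6*(-4 + 1)))*295 = -431 + ((⅙)*(-6 - 3)/(-3))*295 = -431 + ((⅙)*(-⅓)*(-9))*295 = -431 + (½)*295 = -431 + 295/2 = -567/2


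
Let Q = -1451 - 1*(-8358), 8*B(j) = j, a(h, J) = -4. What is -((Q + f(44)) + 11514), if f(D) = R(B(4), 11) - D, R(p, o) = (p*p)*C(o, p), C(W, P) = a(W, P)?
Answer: -18376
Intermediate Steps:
C(W, P) = -4
B(j) = j/8
Q = 6907 (Q = -1451 + 8358 = 6907)
R(p, o) = -4*p² (R(p, o) = (p*p)*(-4) = p²*(-4) = -4*p²)
f(D) = -1 - D (f(D) = -4*((⅛)*4)² - D = -4*(½)² - D = -4*¼ - D = -1 - D)
-((Q + f(44)) + 11514) = -((6907 + (-1 - 1*44)) + 11514) = -((6907 + (-1 - 44)) + 11514) = -((6907 - 45) + 11514) = -(6862 + 11514) = -1*18376 = -18376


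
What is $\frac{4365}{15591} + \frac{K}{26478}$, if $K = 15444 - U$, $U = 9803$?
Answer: $\frac{67841767}{137606166} \approx 0.49301$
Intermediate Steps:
$K = 5641$ ($K = 15444 - 9803 = 5641$)
$\frac{4365}{15591} + \frac{K}{26478} = \frac{4365}{15591} + \frac{5641}{26478} = 4365 \cdot \frac{1}{15591} + 5641 \cdot \frac{1}{26478} = \frac{1455}{5197} + \frac{5641}{26478} = \frac{67841767}{137606166}$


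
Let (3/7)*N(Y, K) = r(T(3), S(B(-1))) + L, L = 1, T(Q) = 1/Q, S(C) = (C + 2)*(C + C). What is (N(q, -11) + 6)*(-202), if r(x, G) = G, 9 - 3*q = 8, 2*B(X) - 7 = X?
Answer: -47470/3 ≈ -15823.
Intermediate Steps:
B(X) = 7/2 + X/2
S(C) = 2*C*(2 + C) (S(C) = (2 + C)*(2*C) = 2*C*(2 + C))
T(Q) = 1/Q
q = 1/3 (q = 3 - 1/3*8 = 3 - 8/3 = 1/3 ≈ 0.33333)
N(Y, K) = 217/3 (N(Y, K) = 7*(2*(7/2 + (1/2)*(-1))*(2 + (7/2 + (1/2)*(-1))) + 1)/3 = 7*(2*(7/2 - 1/2)*(2 + (7/2 - 1/2)) + 1)/3 = 7*(2*3*(2 + 3) + 1)/3 = 7*(2*3*5 + 1)/3 = 7*(30 + 1)/3 = (7/3)*31 = 217/3)
(N(q, -11) + 6)*(-202) = (217/3 + 6)*(-202) = (235/3)*(-202) = -47470/3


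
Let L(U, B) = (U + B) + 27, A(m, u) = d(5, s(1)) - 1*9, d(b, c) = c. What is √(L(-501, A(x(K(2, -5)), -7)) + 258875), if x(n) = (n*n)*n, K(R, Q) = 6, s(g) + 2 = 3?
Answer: √258393 ≈ 508.32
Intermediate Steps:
s(g) = 1 (s(g) = -2 + 3 = 1)
x(n) = n³ (x(n) = n²*n = n³)
A(m, u) = -8 (A(m, u) = 1 - 1*9 = 1 - 9 = -8)
L(U, B) = 27 + B + U (L(U, B) = (B + U) + 27 = 27 + B + U)
√(L(-501, A(x(K(2, -5)), -7)) + 258875) = √((27 - 8 - 501) + 258875) = √(-482 + 258875) = √258393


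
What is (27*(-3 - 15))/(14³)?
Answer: -243/1372 ≈ -0.17711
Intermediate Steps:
(27*(-3 - 15))/(14³) = (27*(-18))/2744 = -486*1/2744 = -243/1372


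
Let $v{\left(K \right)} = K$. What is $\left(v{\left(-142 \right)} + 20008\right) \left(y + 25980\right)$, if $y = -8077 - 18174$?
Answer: $-5383686$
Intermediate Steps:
$y = -26251$ ($y = -8077 - 18174 = -26251$)
$\left(v{\left(-142 \right)} + 20008\right) \left(y + 25980\right) = \left(-142 + 20008\right) \left(-26251 + 25980\right) = 19866 \left(-271\right) = -5383686$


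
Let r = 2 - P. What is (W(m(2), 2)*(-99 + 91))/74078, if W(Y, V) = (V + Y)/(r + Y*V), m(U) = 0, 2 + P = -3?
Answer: -8/259273 ≈ -3.0856e-5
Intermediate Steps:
P = -5 (P = -2 - 3 = -5)
r = 7 (r = 2 - 1*(-5) = 2 + 5 = 7)
W(Y, V) = (V + Y)/(7 + V*Y) (W(Y, V) = (V + Y)/(7 + Y*V) = (V + Y)/(7 + V*Y))
(W(m(2), 2)*(-99 + 91))/74078 = (((2 + 0)/(7 + 2*0))*(-99 + 91))/74078 = ((2/(7 + 0))*(-8))*(1/74078) = ((2/7)*(-8))*(1/74078) = -16/7*1/74078 = -8/259273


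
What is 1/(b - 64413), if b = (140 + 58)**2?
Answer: -1/25209 ≈ -3.9668e-5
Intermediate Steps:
b = 39204 (b = 198**2 = 39204)
1/(b - 64413) = 1/(39204 - 64413) = 1/(-25209) = -1/25209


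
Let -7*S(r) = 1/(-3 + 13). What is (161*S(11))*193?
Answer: -4439/10 ≈ -443.90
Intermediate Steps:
S(r) = -1/70 (S(r) = -1/(7*(-3 + 13)) = -⅐/10 = -⅐*⅒ = -1/70)
(161*S(11))*193 = (161*(-1/70))*193 = -23/10*193 = -4439/10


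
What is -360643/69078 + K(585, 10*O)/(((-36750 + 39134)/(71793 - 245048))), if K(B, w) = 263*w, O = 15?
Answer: -118035688870853/41170488 ≈ -2.8670e+6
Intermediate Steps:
-360643/69078 + K(585, 10*O)/(((-36750 + 39134)/(71793 - 245048))) = -360643/69078 + (263*(10*15))/(((-36750 + 39134)/(71793 - 245048))) = -360643*1/69078 + (263*150)/((2384/(-173255))) = -360643/69078 + 39450/((2384*(-1/173255))) = -360643/69078 + 39450/(-2384/173255) = -360643/69078 + 39450*(-173255/2384) = -360643/69078 - 3417454875/1192 = -118035688870853/41170488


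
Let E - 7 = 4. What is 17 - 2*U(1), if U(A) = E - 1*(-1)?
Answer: -7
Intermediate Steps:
E = 11 (E = 7 + 4 = 11)
U(A) = 12 (U(A) = 11 - 1*(-1) = 11 + 1 = 12)
17 - 2*U(1) = 17 - 2*12 = 17 - 24 = -7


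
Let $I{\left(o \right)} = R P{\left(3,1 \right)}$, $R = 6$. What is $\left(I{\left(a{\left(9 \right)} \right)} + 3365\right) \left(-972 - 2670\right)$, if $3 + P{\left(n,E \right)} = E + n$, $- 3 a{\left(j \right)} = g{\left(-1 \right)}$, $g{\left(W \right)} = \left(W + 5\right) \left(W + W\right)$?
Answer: $-12277182$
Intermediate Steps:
$g{\left(W \right)} = 2 W \left(5 + W\right)$ ($g{\left(W \right)} = \left(5 + W\right) 2 W = 2 W \left(5 + W\right)$)
$a{\left(j \right)} = \frac{8}{3}$ ($a{\left(j \right)} = - \frac{2 \left(-1\right) \left(5 - 1\right)}{3} = - \frac{2 \left(-1\right) 4}{3} = \left(- \frac{1}{3}\right) \left(-8\right) = \frac{8}{3}$)
$P{\left(n,E \right)} = -3 + E + n$ ($P{\left(n,E \right)} = -3 + \left(E + n\right) = -3 + E + n$)
$I{\left(o \right)} = 6$ ($I{\left(o \right)} = 6 \left(-3 + 1 + 3\right) = 6 \cdot 1 = 6$)
$\left(I{\left(a{\left(9 \right)} \right)} + 3365\right) \left(-972 - 2670\right) = \left(6 + 3365\right) \left(-972 - 2670\right) = 3371 \left(-3642\right) = -12277182$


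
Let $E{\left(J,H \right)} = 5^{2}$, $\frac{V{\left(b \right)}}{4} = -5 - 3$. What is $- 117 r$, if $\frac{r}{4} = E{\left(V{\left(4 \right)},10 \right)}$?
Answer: $-11700$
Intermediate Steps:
$V{\left(b \right)} = -32$ ($V{\left(b \right)} = 4 \left(-5 - 3\right) = 4 \left(-8\right) = -32$)
$E{\left(J,H \right)} = 25$
$r = 100$ ($r = 4 \cdot 25 = 100$)
$- 117 r = \left(-117\right) 100 = -11700$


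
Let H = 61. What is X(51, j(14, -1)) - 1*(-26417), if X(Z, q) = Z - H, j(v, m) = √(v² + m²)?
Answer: 26407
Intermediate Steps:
j(v, m) = √(m² + v²)
X(Z, q) = -61 + Z (X(Z, q) = Z - 1*61 = Z - 61 = -61 + Z)
X(51, j(14, -1)) - 1*(-26417) = (-61 + 51) - 1*(-26417) = -10 + 26417 = 26407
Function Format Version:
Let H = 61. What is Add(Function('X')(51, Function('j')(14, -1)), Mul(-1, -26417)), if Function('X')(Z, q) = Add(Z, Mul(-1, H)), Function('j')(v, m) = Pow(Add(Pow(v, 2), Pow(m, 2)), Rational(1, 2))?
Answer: 26407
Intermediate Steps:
Function('j')(v, m) = Pow(Add(Pow(m, 2), Pow(v, 2)), Rational(1, 2))
Function('X')(Z, q) = Add(-61, Z) (Function('X')(Z, q) = Add(Z, Mul(-1, 61)) = Add(Z, -61) = Add(-61, Z))
Add(Function('X')(51, Function('j')(14, -1)), Mul(-1, -26417)) = Add(Add(-61, 51), Mul(-1, -26417)) = Add(-10, 26417) = 26407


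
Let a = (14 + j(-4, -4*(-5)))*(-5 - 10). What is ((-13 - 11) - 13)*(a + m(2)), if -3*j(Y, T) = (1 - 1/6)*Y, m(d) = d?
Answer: 24938/3 ≈ 8312.7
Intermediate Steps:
j(Y, T) = -5*Y/18 (j(Y, T) = -(1 - 1/6)*Y/3 = -(1 - 1*⅙)*Y/3 = -(1 - ⅙)*Y/3 = -5*Y/18)
a = -680/3 (a = (14 - 5/18*(-4))*(-5 - 10) = (14 + 10/9)*(-15) = (136/9)*(-15) = -680/3 ≈ -226.67)
((-13 - 11) - 13)*(a + m(2)) = ((-13 - 11) - 13)*(-680/3 + 2) = (-24 - 13)*(-674/3) = -37*(-674/3) = 24938/3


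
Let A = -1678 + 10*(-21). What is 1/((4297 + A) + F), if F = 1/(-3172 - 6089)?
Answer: 9261/22309748 ≈ 0.00041511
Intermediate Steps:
F = -1/9261 (F = 1/(-9261) = -1/9261 ≈ -0.00010798)
A = -1888 (A = -1678 - 210 = -1888)
1/((4297 + A) + F) = 1/((4297 - 1888) - 1/9261) = 1/(2409 - 1/9261) = 1/(22309748/9261) = 9261/22309748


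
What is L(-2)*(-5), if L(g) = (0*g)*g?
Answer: 0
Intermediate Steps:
L(g) = 0 (L(g) = 0*g = 0)
L(-2)*(-5) = 0*(-5) = 0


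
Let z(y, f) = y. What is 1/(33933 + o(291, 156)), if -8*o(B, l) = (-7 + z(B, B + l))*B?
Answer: 2/47205 ≈ 4.2368e-5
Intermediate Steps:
o(B, l) = -B*(-7 + B)/8 (o(B, l) = -(-7 + B)*B/8 = -B*(-7 + B)/8)
1/(33933 + o(291, 156)) = 1/(33933 + (⅛)*291*(7 - 1*291)) = 1/(33933 + (⅛)*291*(7 - 291)) = 1/(33933 + (⅛)*291*(-284)) = 1/(33933 - 20661/2) = 1/(47205/2) = 2/47205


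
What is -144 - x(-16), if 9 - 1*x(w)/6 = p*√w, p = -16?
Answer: -198 - 384*I ≈ -198.0 - 384.0*I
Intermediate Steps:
x(w) = 54 + 96*√w (x(w) = 54 - (-96)*√w = 54 + 96*√w)
-144 - x(-16) = -144 - (54 + 96*√(-16)) = -144 - (54 + 96*(4*I)) = -144 - (54 + 384*I) = -144 + (-54 - 384*I) = -198 - 384*I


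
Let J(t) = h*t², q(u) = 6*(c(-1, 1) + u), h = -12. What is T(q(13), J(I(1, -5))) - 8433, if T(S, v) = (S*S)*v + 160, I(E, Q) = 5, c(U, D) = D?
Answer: -2125073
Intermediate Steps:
q(u) = 6 + 6*u (q(u) = 6*(1 + u) = 6 + 6*u)
J(t) = -12*t²
T(S, v) = 160 + v*S² (T(S, v) = S²*v + 160 = v*S² + 160 = 160 + v*S²)
T(q(13), J(I(1, -5))) - 8433 = (160 + (-12*5²)*(6 + 6*13)²) - 8433 = (160 + (-12*25)*(6 + 78)²) - 8433 = (160 - 300*84²) - 8433 = (160 - 300*7056) - 8433 = (160 - 2116800) - 8433 = -2116640 - 8433 = -2125073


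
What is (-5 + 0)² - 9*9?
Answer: -56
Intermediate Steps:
(-5 + 0)² - 9*9 = (-5)² - 81 = 25 - 81 = -56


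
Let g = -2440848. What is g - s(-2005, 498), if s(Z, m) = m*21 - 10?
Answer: -2451296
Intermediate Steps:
s(Z, m) = -10 + 21*m (s(Z, m) = 21*m - 10 = -10 + 21*m)
g - s(-2005, 498) = -2440848 - (-10 + 21*498) = -2440848 - (-10 + 10458) = -2440848 - 1*10448 = -2440848 - 10448 = -2451296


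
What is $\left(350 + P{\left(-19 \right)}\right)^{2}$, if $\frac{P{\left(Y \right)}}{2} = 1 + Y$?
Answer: $98596$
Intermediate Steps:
$P{\left(Y \right)} = 2 + 2 Y$ ($P{\left(Y \right)} = 2 \left(1 + Y\right) = 2 + 2 Y$)
$\left(350 + P{\left(-19 \right)}\right)^{2} = \left(350 + \left(2 + 2 \left(-19\right)\right)\right)^{2} = \left(350 + \left(2 - 38\right)\right)^{2} = \left(350 - 36\right)^{2} = 314^{2} = 98596$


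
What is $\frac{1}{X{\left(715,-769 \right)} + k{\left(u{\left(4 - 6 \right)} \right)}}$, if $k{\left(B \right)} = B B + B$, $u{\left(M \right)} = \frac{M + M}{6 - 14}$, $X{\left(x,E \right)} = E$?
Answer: $- \frac{4}{3073} \approx -0.0013017$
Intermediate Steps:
$u{\left(M \right)} = - \frac{M}{4}$ ($u{\left(M \right)} = \frac{2 M}{-8} = 2 M \left(- \frac{1}{8}\right) = - \frac{M}{4}$)
$k{\left(B \right)} = B + B^{2}$ ($k{\left(B \right)} = B^{2} + B = B + B^{2}$)
$\frac{1}{X{\left(715,-769 \right)} + k{\left(u{\left(4 - 6 \right)} \right)}} = \frac{1}{-769 + - \frac{4 - 6}{4} \left(1 - \frac{4 - 6}{4}\right)} = \frac{1}{-769 + \left(- \frac{1}{4}\right) \left(-2\right) \left(1 - - \frac{1}{2}\right)} = \frac{1}{-769 + \frac{1 + \frac{1}{2}}{2}} = \frac{1}{-769 + \frac{1}{2} \cdot \frac{3}{2}} = \frac{1}{-769 + \frac{3}{4}} = \frac{1}{- \frac{3073}{4}} = - \frac{4}{3073}$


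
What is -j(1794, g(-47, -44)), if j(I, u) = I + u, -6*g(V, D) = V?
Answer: -10811/6 ≈ -1801.8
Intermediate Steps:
g(V, D) = -V/6
-j(1794, g(-47, -44)) = -(1794 - 1/6*(-47)) = -(1794 + 47/6) = -1*10811/6 = -10811/6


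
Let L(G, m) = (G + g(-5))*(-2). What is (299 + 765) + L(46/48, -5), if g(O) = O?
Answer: 12865/12 ≈ 1072.1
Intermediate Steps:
L(G, m) = 10 - 2*G (L(G, m) = (G - 5)*(-2) = (-5 + G)*(-2) = 10 - 2*G)
(299 + 765) + L(46/48, -5) = (299 + 765) + (10 - 92/48) = 1064 + (10 - 92/48) = 1064 + (10 - 2*23/24) = 1064 + (10 - 23/12) = 1064 + 97/12 = 12865/12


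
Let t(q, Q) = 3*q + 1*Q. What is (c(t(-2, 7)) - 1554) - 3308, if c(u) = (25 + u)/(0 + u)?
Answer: -4836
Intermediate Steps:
t(q, Q) = Q + 3*q (t(q, Q) = 3*q + Q = Q + 3*q)
c(u) = (25 + u)/u
(c(t(-2, 7)) - 1554) - 3308 = ((25 + (7 + 3*(-2)))/(7 + 3*(-2)) - 1554) - 3308 = ((25 + (7 - 6))/(7 - 6) - 1554) - 3308 = ((25 + 1)/1 - 1554) - 3308 = (1*26 - 1554) - 3308 = (26 - 1554) - 3308 = -1528 - 3308 = -4836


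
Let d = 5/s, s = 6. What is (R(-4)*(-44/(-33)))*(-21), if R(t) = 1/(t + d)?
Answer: 168/19 ≈ 8.8421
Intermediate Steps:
d = 5/6 ≈ 0.83333
R(t) = 1/(5/6 + t) (R(t) = 1/(t + 5/6) = 1/(5/6 + t))
(R(-4)*(-44/(-33)))*(-21) = ((6/(5 + 6*(-4)))*(-44/(-33)))*(-21) = ((6/(5 - 24))*(-44*(-1/33)))*(-21) = ((6/(-19))*(4/3))*(-21) = ((6*(-1/19))*(4/3))*(-21) = -6/19*4/3*(-21) = -8/19*(-21) = 168/19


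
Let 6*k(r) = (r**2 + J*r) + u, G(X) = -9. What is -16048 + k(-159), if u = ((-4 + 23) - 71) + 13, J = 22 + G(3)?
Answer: -24371/2 ≈ -12186.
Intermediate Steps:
J = 13 (J = 22 - 9 = 13)
u = -39 (u = (19 - 71) + 13 = -52 + 13 = -39)
k(r) = -13/2 + r**2/6 + 13*r/6 (k(r) = ((r**2 + 13*r) - 39)/6 = (-39 + r**2 + 13*r)/6 = -13/2 + r**2/6 + 13*r/6)
-16048 + k(-159) = -16048 + (-13/2 + (1/6)*(-159)**2 + (13/6)*(-159)) = -16048 + (-13/2 + (1/6)*25281 - 689/2) = -16048 + (-13/2 + 8427/2 - 689/2) = -16048 + 7725/2 = -24371/2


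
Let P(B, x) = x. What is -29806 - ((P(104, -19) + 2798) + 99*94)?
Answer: -41891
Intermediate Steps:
-29806 - ((P(104, -19) + 2798) + 99*94) = -29806 - ((-19 + 2798) + 99*94) = -29806 - (2779 + 9306) = -29806 - 1*12085 = -29806 - 12085 = -41891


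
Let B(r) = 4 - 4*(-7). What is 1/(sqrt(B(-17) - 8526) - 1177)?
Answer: -1177/1393823 - I*sqrt(8494)/1393823 ≈ -0.00084444 - 6.6122e-5*I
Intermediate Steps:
B(r) = 32 (B(r) = 4 + 28 = 32)
1/(sqrt(B(-17) - 8526) - 1177) = 1/(sqrt(32 - 8526) - 1177) = 1/(sqrt(-8494) - 1177) = 1/(I*sqrt(8494) - 1177) = 1/(-1177 + I*sqrt(8494))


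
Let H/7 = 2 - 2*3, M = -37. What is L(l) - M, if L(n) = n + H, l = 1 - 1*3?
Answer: 7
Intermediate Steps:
H = -28 (H = 7*(2 - 2*3) = 7*(2 - 6) = 7*(-4) = -28)
l = -2 (l = 1 - 3 = -2)
L(n) = -28 + n (L(n) = n - 28 = -28 + n)
L(l) - M = (-28 - 2) - 1*(-37) = -30 + 37 = 7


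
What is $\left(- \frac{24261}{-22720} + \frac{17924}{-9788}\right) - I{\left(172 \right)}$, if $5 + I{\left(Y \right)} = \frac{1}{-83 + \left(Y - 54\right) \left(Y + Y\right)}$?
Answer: $\frac{9541334895583}{2252131882560} \approx 4.2366$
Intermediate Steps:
$I{\left(Y \right)} = -5 + \frac{1}{-83 + 2 Y \left(-54 + Y\right)}$ ($I{\left(Y \right)} = -5 + \frac{1}{-83 + \left(Y - 54\right) \left(Y + Y\right)} = -5 + \frac{1}{-83 + \left(-54 + Y\right) 2 Y} = -5 + \frac{1}{-83 + 2 Y \left(-54 + Y\right)}$)
$\left(- \frac{24261}{-22720} + \frac{17924}{-9788}\right) - I{\left(172 \right)} = \left(- \frac{24261}{-22720} + \frac{17924}{-9788}\right) - \frac{2 \left(-208 - 46440 + 5 \cdot 172^{2}\right)}{83 - 2 \cdot 172^{2} + 108 \cdot 172} = \left(\left(-24261\right) \left(- \frac{1}{22720}\right) + 17924 \left(- \frac{1}{9788}\right)\right) - \frac{2 \left(-208 - 46440 + 5 \cdot 29584\right)}{83 - 59168 + 18576} = \left(\frac{24261}{22720} - \frac{4481}{2447}\right) - \frac{2 \left(-208 - 46440 + 147920\right)}{83 - 59168 + 18576} = - \frac{42441653}{55595840} - 2 \frac{1}{-40509} \cdot 101272 = - \frac{42441653}{55595840} - 2 \left(- \frac{1}{40509}\right) 101272 = - \frac{42441653}{55595840} - - \frac{202544}{40509} = - \frac{42441653}{55595840} + \frac{202544}{40509} = \frac{9541334895583}{2252131882560}$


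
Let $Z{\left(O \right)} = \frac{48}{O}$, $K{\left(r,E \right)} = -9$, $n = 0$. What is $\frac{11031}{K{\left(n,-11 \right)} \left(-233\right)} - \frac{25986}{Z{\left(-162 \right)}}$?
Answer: $\frac{245231597}{2796} \approx 87708.0$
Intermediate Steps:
$\frac{11031}{K{\left(n,-11 \right)} \left(-233\right)} - \frac{25986}{Z{\left(-162 \right)}} = \frac{11031}{\left(-9\right) \left(-233\right)} - \frac{25986}{48 \frac{1}{-162}} = \frac{11031}{2097} - \frac{25986}{48 \left(- \frac{1}{162}\right)} = 11031 \cdot \frac{1}{2097} - \frac{25986}{- \frac{8}{27}} = \frac{3677}{699} - - \frac{350811}{4} = \frac{3677}{699} + \frac{350811}{4} = \frac{245231597}{2796}$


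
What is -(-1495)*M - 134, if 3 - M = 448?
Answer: -665409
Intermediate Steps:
M = -445 (M = 3 - 1*448 = 3 - 448 = -445)
-(-1495)*M - 134 = -(-1495)*(-445) - 134 = -1495*445 - 134 = -665275 - 134 = -665409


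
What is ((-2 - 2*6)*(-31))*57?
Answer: 24738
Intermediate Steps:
((-2 - 2*6)*(-31))*57 = ((-2 - 12)*(-31))*57 = -14*(-31)*57 = 434*57 = 24738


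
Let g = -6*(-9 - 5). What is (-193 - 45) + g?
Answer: -154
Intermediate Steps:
g = 84 (g = -6*(-14) = 84)
(-193 - 45) + g = (-193 - 45) + 84 = -238 + 84 = -154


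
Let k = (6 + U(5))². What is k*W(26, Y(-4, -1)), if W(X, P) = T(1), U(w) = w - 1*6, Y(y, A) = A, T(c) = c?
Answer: 25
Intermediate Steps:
U(w) = -6 + w (U(w) = w - 6 = -6 + w)
W(X, P) = 1
k = 25 (k = (6 + (-6 + 5))² = (6 - 1)² = 5² = 25)
k*W(26, Y(-4, -1)) = 25*1 = 25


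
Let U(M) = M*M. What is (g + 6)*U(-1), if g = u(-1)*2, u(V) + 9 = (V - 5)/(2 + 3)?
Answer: -72/5 ≈ -14.400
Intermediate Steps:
u(V) = -10 + V/5 (u(V) = -9 + (V - 5)/(2 + 3) = -9 + (-5 + V)/5 = -9 + (-5 + V)*(1/5) = -9 + (-1 + V/5) = -10 + V/5)
g = -102/5 (g = (-10 + (1/5)*(-1))*2 = (-10 - 1/5)*2 = -51/5*2 = -102/5 ≈ -20.400)
U(M) = M**2
(g + 6)*U(-1) = (-102/5 + 6)*(-1)**2 = -72/5*1 = -72/5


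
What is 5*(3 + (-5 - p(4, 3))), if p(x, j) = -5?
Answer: 15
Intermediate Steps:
5*(3 + (-5 - p(4, 3))) = 5*(3 + (-5 - 1*(-5))) = 5*(3 + (-5 + 5)) = 5*(3 + 0) = 5*3 = 15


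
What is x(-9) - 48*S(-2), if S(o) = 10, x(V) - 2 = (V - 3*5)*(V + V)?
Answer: -46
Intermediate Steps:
x(V) = 2 + 2*V*(-15 + V) (x(V) = 2 + (V - 3*5)*(V + V) = 2 + (V - 15)*(2*V) = 2 + (-15 + V)*(2*V) = 2 + 2*V*(-15 + V))
x(-9) - 48*S(-2) = (2 - 30*(-9) + 2*(-9)²) - 48*10 = (2 + 270 + 2*81) - 480 = (2 + 270 + 162) - 480 = 434 - 480 = -46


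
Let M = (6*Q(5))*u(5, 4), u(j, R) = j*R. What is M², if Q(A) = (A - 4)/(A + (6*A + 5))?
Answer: 9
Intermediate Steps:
Q(A) = (-4 + A)/(5 + 7*A) (Q(A) = (-4 + A)/(A + (5 + 6*A)) = (-4 + A)/(5 + 7*A))
u(j, R) = R*j
M = 3 (M = (6*((-4 + 5)/(5 + 7*5)))*(4*5) = (6*(1/(5 + 35)))*20 = (6*(1/40))*20 = (3/20)*20 = 3)
M² = 3² = 9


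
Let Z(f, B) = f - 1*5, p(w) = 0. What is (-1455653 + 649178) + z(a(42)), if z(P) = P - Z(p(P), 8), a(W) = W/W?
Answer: -806469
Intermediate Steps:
a(W) = 1
Z(f, B) = -5 + f (Z(f, B) = f - 5 = -5 + f)
z(P) = 5 + P (z(P) = P - (-5 + 0) = P - 1*(-5) = P + 5 = 5 + P)
(-1455653 + 649178) + z(a(42)) = (-1455653 + 649178) + (5 + 1) = -806475 + 6 = -806469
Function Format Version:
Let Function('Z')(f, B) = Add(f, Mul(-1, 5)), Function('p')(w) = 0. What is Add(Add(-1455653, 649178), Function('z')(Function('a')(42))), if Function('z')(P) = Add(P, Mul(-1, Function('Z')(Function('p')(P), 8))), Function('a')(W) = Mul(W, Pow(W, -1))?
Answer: -806469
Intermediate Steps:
Function('a')(W) = 1
Function('Z')(f, B) = Add(-5, f) (Function('Z')(f, B) = Add(f, -5) = Add(-5, f))
Function('z')(P) = Add(5, P) (Function('z')(P) = Add(P, Mul(-1, Add(-5, 0))) = Add(P, Mul(-1, -5)) = Add(P, 5) = Add(5, P))
Add(Add(-1455653, 649178), Function('z')(Function('a')(42))) = Add(Add(-1455653, 649178), Add(5, 1)) = Add(-806475, 6) = -806469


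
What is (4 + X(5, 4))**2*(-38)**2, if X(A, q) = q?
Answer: 92416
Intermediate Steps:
(4 + X(5, 4))**2*(-38)**2 = (4 + 4)**2*(-38)**2 = 8**2*1444 = 64*1444 = 92416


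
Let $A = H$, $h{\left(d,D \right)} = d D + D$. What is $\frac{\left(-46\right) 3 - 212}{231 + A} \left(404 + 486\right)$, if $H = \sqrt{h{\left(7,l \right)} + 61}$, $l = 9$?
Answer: $- \frac{2569875}{1901} + \frac{11125 \sqrt{133}}{1901} \approx -1284.4$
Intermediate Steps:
$h{\left(d,D \right)} = D + D d$ ($h{\left(d,D \right)} = D d + D = D + D d$)
$H = \sqrt{133}$ ($H = \sqrt{9 \left(1 + 7\right) + 61} = \sqrt{9 \cdot 8 + 61} = \sqrt{72 + 61} = \sqrt{133} \approx 11.533$)
$A = \sqrt{133} \approx 11.533$
$\frac{\left(-46\right) 3 - 212}{231 + A} \left(404 + 486\right) = \frac{\left(-46\right) 3 - 212}{231 + \sqrt{133}} \left(404 + 486\right) = \frac{-138 - 212}{231 + \sqrt{133}} \cdot 890 = - \frac{350}{231 + \sqrt{133}} \cdot 890 = - \frac{311500}{231 + \sqrt{133}}$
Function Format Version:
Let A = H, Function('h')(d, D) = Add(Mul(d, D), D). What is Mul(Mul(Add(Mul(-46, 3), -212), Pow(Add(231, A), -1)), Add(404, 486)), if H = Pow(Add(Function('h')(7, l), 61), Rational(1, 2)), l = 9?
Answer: Add(Rational(-2569875, 1901), Mul(Rational(11125, 1901), Pow(133, Rational(1, 2)))) ≈ -1284.4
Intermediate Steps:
Function('h')(d, D) = Add(D, Mul(D, d)) (Function('h')(d, D) = Add(Mul(D, d), D) = Add(D, Mul(D, d)))
H = Pow(133, Rational(1, 2)) (H = Pow(Add(Mul(9, Add(1, 7)), 61), Rational(1, 2)) = Pow(Add(Mul(9, 8), 61), Rational(1, 2)) = Pow(Add(72, 61), Rational(1, 2)) = Pow(133, Rational(1, 2)) ≈ 11.533)
A = Pow(133, Rational(1, 2)) ≈ 11.533
Mul(Mul(Add(Mul(-46, 3), -212), Pow(Add(231, A), -1)), Add(404, 486)) = Mul(Mul(Add(Mul(-46, 3), -212), Pow(Add(231, Pow(133, Rational(1, 2))), -1)), Add(404, 486)) = Mul(Mul(Add(-138, -212), Pow(Add(231, Pow(133, Rational(1, 2))), -1)), 890) = Mul(Mul(-350, Pow(Add(231, Pow(133, Rational(1, 2))), -1)), 890) = Mul(-311500, Pow(Add(231, Pow(133, Rational(1, 2))), -1))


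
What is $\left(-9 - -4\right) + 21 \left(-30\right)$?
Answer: $-635$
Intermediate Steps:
$\left(-9 - -4\right) + 21 \left(-30\right) = \left(-9 + 4\right) - 630 = -5 - 630 = -635$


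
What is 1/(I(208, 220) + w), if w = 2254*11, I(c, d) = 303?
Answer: 1/25097 ≈ 3.9845e-5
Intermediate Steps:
w = 24794
1/(I(208, 220) + w) = 1/(303 + 24794) = 1/25097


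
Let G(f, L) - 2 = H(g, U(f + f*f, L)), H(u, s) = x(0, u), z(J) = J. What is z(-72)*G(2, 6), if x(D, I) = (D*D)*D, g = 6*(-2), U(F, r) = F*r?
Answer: -144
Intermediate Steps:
g = -12
x(D, I) = D³ (x(D, I) = D²*D = D³)
H(u, s) = 0 (H(u, s) = 0³ = 0)
G(f, L) = 2 (G(f, L) = 2 + 0 = 2)
z(-72)*G(2, 6) = -72*2 = -144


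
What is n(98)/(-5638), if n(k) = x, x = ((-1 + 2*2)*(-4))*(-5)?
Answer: -30/2819 ≈ -0.010642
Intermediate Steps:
x = 60 (x = ((-1 + 4)*(-4))*(-5) = (3*(-4))*(-5) = -12*(-5) = 60)
n(k) = 60
n(98)/(-5638) = 60/(-5638) = 60*(-1/5638) = -30/2819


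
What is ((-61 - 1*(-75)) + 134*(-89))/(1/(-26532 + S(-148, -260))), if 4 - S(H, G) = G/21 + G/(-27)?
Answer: 59718096064/189 ≈ 3.1597e+8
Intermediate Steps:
S(H, G) = 4 - 2*G/189 (S(H, G) = 4 - (G/21 + G/(-27)) = 4 - (G*(1/21) + G*(-1/27)) = 4 - (G/21 - G/27) = 4 - 2*G/189)
((-61 - 1*(-75)) + 134*(-89))/(1/(-26532 + S(-148, -260))) = ((-61 - 1*(-75)) + 134*(-89))/(1/(-26532 + (4 - 2/189*(-260)))) = ((-61 + 75) - 11926)/(1/(-26532 + (4 + 520/189))) = (14 - 11926)/(1/(-26532 + 1276/189)) = -11912/(1/(-5013272/189)) = -11912/(-189/5013272) = -11912*(-5013272/189) = 59718096064/189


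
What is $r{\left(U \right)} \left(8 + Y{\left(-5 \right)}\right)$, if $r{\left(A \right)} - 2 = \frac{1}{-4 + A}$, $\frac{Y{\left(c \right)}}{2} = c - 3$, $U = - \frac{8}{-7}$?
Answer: $- \frac{66}{5} \approx -13.2$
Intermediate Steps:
$U = \frac{8}{7}$ ($U = \left(-8\right) \left(- \frac{1}{7}\right) = \frac{8}{7} \approx 1.1429$)
$Y{\left(c \right)} = -6 + 2 c$ ($Y{\left(c \right)} = 2 \left(c - 3\right) = 2 \left(-3 + c\right) = -6 + 2 c$)
$r{\left(A \right)} = 2 + \frac{1}{-4 + A}$
$r{\left(U \right)} \left(8 + Y{\left(-5 \right)}\right) = \frac{-7 + 2 \cdot \frac{8}{7}}{-4 + \frac{8}{7}} \left(8 + \left(-6 + 2 \left(-5\right)\right)\right) = \frac{-7 + \frac{16}{7}}{- \frac{20}{7}} \left(8 - 16\right) = \left(- \frac{7}{20}\right) \left(- \frac{33}{7}\right) \left(8 - 16\right) = \frac{33}{20} \left(-8\right) = - \frac{66}{5}$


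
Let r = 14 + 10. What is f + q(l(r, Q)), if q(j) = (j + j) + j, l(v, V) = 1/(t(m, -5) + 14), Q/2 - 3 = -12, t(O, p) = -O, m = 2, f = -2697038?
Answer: -10788151/4 ≈ -2.6970e+6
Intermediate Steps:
r = 24
Q = -18 (Q = 6 + 2*(-12) = 6 - 24 = -18)
l(v, V) = 1/12 (l(v, V) = 1/(-1*2 + 14) = 1/(-2 + 14) = 1/12)
q(j) = 3*j (q(j) = 2*j + j = 3*j)
f + q(l(r, Q)) = -2697038 + 3*(1/12) = -2697038 + ¼ = -10788151/4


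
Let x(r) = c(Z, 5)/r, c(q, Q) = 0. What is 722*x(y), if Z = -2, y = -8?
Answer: 0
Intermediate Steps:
x(r) = 0 (x(r) = 0/r = 0)
722*x(y) = 722*0 = 0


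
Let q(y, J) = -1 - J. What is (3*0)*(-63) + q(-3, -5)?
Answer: 4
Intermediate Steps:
(3*0)*(-63) + q(-3, -5) = (3*0)*(-63) + (-1 - 1*(-5)) = 0*(-63) + (-1 + 5) = 0 + 4 = 4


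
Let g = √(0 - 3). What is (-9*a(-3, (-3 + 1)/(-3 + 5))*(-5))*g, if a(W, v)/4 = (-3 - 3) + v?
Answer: -1260*I*√3 ≈ -2182.4*I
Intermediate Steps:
a(W, v) = -24 + 4*v (a(W, v) = 4*((-3 - 3) + v) = 4*(-6 + v) = -24 + 4*v)
g = I*√3 (g = √(-3) = I*√3 ≈ 1.732*I)
(-9*a(-3, (-3 + 1)/(-3 + 5))*(-5))*g = (-9*(-24 + 4*((-3 + 1)/(-3 + 5)))*(-5))*(I*√3) = (-9*(-24 + 4*(-2/2))*(-5))*(I*√3) = (-9*(-24 + 4*(-2*½))*(-5))*(I*√3) = (-9*(-24 + 4*(-1))*(-5))*(I*√3) = (-9*(-24 - 4)*(-5))*(I*√3) = (-(-252)*(-5))*(I*√3) = (-9*140)*(I*√3) = -1260*I*√3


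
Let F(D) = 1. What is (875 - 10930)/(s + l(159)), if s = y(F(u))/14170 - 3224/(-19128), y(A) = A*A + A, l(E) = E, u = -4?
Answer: -170334062925/2696355011 ≈ -63.172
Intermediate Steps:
y(A) = A + A**2 (y(A) = A**2 + A = A + A**2)
s = 2857646/16940235 (s = (1*(1 + 1))/14170 - 3224/(-19128) = (1*2)*(1/14170) - 3224*(-1/19128) = 2*(1/14170) + 403/2391 = 1/7085 + 403/2391 = 2857646/16940235 ≈ 0.16869)
(875 - 10930)/(s + l(159)) = (875 - 10930)/(2857646/16940235 + 159) = -10055/2696355011/16940235 = -10055*16940235/2696355011 = -170334062925/2696355011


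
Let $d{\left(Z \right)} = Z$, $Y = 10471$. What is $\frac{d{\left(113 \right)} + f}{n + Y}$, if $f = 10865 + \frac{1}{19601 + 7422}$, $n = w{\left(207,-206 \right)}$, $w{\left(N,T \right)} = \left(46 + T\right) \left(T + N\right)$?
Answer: $\frac{14126595}{13268293} \approx 1.0647$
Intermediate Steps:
$w{\left(N,T \right)} = \left(46 + T\right) \left(N + T\right)$
$n = -160$ ($n = \left(-206\right)^{2} + 46 \cdot 207 + 46 \left(-206\right) + 207 \left(-206\right) = 42436 + 9522 - 9476 - 42642 = -160$)
$f = \frac{293604896}{27023}$ ($f = 10865 + \frac{1}{27023} = \frac{293604896}{27023} \approx 10865.0$)
$\frac{d{\left(113 \right)} + f}{n + Y} = \frac{113 + \frac{293604896}{27023}}{-160 + 10471} = \frac{296658495}{27023 \cdot 10311} = \frac{296658495}{27023} \cdot \frac{1}{10311} = \frac{14126595}{13268293}$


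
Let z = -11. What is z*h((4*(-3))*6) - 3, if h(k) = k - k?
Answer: -3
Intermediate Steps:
h(k) = 0
z*h((4*(-3))*6) - 3 = -11*0 - 3 = 0 - 3 = -3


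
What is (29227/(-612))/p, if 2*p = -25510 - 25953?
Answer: 29227/15747678 ≈ 0.0018560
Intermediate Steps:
p = -51463/2 (p = (-25510 - 25953)/2 = (½)*(-51463) = -51463/2 ≈ -25732.)
(29227/(-612))/p = (29227/(-612))/(-51463/2) = (29227*(-1/612))*(-2/51463) = -29227/612*(-2/51463) = 29227/15747678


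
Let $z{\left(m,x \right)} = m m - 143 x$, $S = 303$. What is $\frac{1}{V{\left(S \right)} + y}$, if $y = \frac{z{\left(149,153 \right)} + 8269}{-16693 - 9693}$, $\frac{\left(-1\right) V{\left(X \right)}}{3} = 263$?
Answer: $- \frac{26386}{20827145} \approx -0.0012669$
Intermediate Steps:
$z{\left(m,x \right)} = m^{2} - 143 x$
$V{\left(X \right)} = -789$ ($V{\left(X \right)} = \left(-3\right) 263 = -789$)
$y = - \frac{8591}{26386}$ ($y = \frac{\left(149^{2} - 21879\right) + 8269}{-16693 - 9693} = \frac{\left(22201 - 21879\right) + 8269}{-26386} = \left(322 + 8269\right) \left(- \frac{1}{26386}\right) = 8591 \left(- \frac{1}{26386}\right) = - \frac{8591}{26386} \approx -0.32559$)
$\frac{1}{V{\left(S \right)} + y} = \frac{1}{-789 - \frac{8591}{26386}} = \frac{1}{- \frac{20827145}{26386}} = - \frac{26386}{20827145}$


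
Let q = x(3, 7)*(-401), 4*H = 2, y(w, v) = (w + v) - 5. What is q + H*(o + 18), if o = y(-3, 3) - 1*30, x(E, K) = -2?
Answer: 1587/2 ≈ 793.50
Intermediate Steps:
y(w, v) = -5 + v + w (y(w, v) = (v + w) - 5 = -5 + v + w)
H = ½ (H = (¼)*2 = ½ ≈ 0.50000)
o = -35 (o = (-5 + 3 - 3) - 1*30 = -5 - 30 = -35)
q = 802 (q = -2*(-401) = 802)
q + H*(o + 18) = 802 + (-35 + 18)/2 = 802 + (½)*(-17) = 802 - 17/2 = 1587/2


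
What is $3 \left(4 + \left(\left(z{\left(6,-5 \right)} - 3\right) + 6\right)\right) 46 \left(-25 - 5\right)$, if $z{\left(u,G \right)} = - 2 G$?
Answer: $-70380$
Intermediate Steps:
$3 \left(4 + \left(\left(z{\left(6,-5 \right)} - 3\right) + 6\right)\right) 46 \left(-25 - 5\right) = 3 \left(4 + \left(\left(\left(-2\right) \left(-5\right) - 3\right) + 6\right)\right) 46 \left(-25 - 5\right) = 3 \left(4 + \left(\left(10 - 3\right) + 6\right)\right) 46 \left(-25 - 5\right) = 3 \left(4 + \left(7 + 6\right)\right) 46 \left(-30\right) = 3 \left(4 + 13\right) 46 \left(-30\right) = 3 \cdot 17 \cdot 46 \left(-30\right) = 51 \cdot 46 \left(-30\right) = 2346 \left(-30\right) = -70380$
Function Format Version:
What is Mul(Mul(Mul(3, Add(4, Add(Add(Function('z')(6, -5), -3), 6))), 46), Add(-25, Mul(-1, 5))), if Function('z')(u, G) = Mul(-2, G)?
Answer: -70380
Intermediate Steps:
Mul(Mul(Mul(3, Add(4, Add(Add(Function('z')(6, -5), -3), 6))), 46), Add(-25, Mul(-1, 5))) = Mul(Mul(Mul(3, Add(4, Add(Add(Mul(-2, -5), -3), 6))), 46), Add(-25, Mul(-1, 5))) = Mul(Mul(Mul(3, Add(4, Add(Add(10, -3), 6))), 46), Add(-25, -5)) = Mul(Mul(Mul(3, Add(4, Add(7, 6))), 46), -30) = Mul(Mul(Mul(3, Add(4, 13)), 46), -30) = Mul(Mul(Mul(3, 17), 46), -30) = Mul(Mul(51, 46), -30) = Mul(2346, -30) = -70380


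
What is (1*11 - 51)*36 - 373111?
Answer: -374551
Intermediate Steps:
(1*11 - 51)*36 - 373111 = (11 - 51)*36 - 373111 = -40*36 - 373111 = -1440 - 373111 = -374551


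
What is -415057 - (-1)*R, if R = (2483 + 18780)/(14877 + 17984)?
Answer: -7055958/17 ≈ -4.1506e+5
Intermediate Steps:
R = 11/17 (R = 21263/32861 = 21263*(1/32861) = 11/17 ≈ 0.64706)
-415057 - (-1)*R = -415057 - (-1)*11/17 = -415057 - 1*(-11/17) = -415057 + 11/17 = -7055958/17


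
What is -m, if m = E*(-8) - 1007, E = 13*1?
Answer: 1111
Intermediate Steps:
E = 13
m = -1111 (m = 13*(-8) - 1007 = -104 - 1007 = -1111)
-m = -1*(-1111) = 1111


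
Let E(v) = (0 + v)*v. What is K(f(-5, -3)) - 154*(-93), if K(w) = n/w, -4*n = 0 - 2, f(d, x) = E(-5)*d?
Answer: 3580499/250 ≈ 14322.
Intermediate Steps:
E(v) = v² (E(v) = v*v = v²)
f(d, x) = 25*d (f(d, x) = (-5)²*d = 25*d)
n = ½ (n = -(0 - 2)/4 = -¼*(-2) = ½ ≈ 0.50000)
K(w) = 1/(2*w)
K(f(-5, -3)) - 154*(-93) = 1/(2*((25*(-5)))) - 154*(-93) = (½)/(-125) + 14322 = (½)*(-1/125) + 14322 = -1/250 + 14322 = 3580499/250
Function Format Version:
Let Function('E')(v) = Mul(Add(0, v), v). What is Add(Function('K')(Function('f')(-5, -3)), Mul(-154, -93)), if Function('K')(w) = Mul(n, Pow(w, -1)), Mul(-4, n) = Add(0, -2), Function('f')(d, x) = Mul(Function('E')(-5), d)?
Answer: Rational(3580499, 250) ≈ 14322.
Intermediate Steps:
Function('E')(v) = Pow(v, 2) (Function('E')(v) = Mul(v, v) = Pow(v, 2))
Function('f')(d, x) = Mul(25, d) (Function('f')(d, x) = Mul(Pow(-5, 2), d) = Mul(25, d))
n = Rational(1, 2) (n = Mul(Rational(-1, 4), Add(0, -2)) = Mul(Rational(-1, 4), -2) = Rational(1, 2) ≈ 0.50000)
Function('K')(w) = Mul(Rational(1, 2), Pow(w, -1))
Add(Function('K')(Function('f')(-5, -3)), Mul(-154, -93)) = Add(Mul(Rational(1, 2), Pow(Mul(25, -5), -1)), Mul(-154, -93)) = Add(Mul(Rational(1, 2), Pow(-125, -1)), 14322) = Add(Mul(Rational(1, 2), Rational(-1, 125)), 14322) = Add(Rational(-1, 250), 14322) = Rational(3580499, 250)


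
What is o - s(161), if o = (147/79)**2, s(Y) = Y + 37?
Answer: -1214109/6241 ≈ -194.54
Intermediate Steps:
s(Y) = 37 + Y
o = 21609/6241 (o = (147*(1/79))**2 = (147/79)**2 = 21609/6241 ≈ 3.4624)
o - s(161) = 21609/6241 - (37 + 161) = 21609/6241 - 1*198 = 21609/6241 - 198 = -1214109/6241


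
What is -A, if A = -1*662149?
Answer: 662149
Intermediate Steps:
A = -662149
-A = -1*(-662149) = 662149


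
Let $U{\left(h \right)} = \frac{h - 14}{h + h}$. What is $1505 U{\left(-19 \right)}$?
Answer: $\frac{49665}{38} \approx 1307.0$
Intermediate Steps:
$U{\left(h \right)} = \frac{-14 + h}{2 h}$
$1505 U{\left(-19 \right)} = 1505 \frac{-14 - 19}{2 \left(-19\right)} = 1505 \cdot \frac{1}{2} \left(- \frac{1}{19}\right) \left(-33\right) = 1505 \cdot \frac{33}{38} = \frac{49665}{38}$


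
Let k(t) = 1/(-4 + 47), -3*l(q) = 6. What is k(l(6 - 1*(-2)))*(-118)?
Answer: -118/43 ≈ -2.7442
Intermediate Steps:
l(q) = -2 (l(q) = -⅓*6 = -2)
k(t) = 1/43
k(l(6 - 1*(-2)))*(-118) = (1/43)*(-118) = -118/43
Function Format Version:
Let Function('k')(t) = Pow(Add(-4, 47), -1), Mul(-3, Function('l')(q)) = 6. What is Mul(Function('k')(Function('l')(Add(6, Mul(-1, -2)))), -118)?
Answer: Rational(-118, 43) ≈ -2.7442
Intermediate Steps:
Function('l')(q) = -2 (Function('l')(q) = Mul(Rational(-1, 3), 6) = -2)
Function('k')(t) = Rational(1, 43) (Function('k')(t) = Pow(43, -1) = Rational(1, 43))
Mul(Function('k')(Function('l')(Add(6, Mul(-1, -2)))), -118) = Mul(Rational(1, 43), -118) = Rational(-118, 43)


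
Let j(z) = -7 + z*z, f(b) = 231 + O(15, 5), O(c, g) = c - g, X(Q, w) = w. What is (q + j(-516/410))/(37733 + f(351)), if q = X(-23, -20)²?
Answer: 5527463/531952450 ≈ 0.010391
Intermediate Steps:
f(b) = 241 (f(b) = 231 + (15 - 1*5) = 231 + (15 - 5) = 231 + 10 = 241)
j(z) = -7 + z²
q = 400 (q = (-20)² = 400)
(q + j(-516/410))/(37733 + f(351)) = (400 + (-7 + (-516/410)²))/(37733 + 241) = (400 + (-7 + (-516*1/410)²))/37974 = (400 + (-7 + (-258/205)²))*(1/37974) = (400 + (-7 + 66564/42025))*(1/37974) = (400 - 227611/42025)*(1/37974) = (16582389/42025)*(1/37974) = 5527463/531952450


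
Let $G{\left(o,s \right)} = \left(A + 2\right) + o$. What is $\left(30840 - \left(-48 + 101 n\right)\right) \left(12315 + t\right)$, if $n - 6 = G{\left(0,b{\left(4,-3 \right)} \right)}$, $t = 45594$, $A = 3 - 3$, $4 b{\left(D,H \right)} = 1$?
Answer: $1741902720$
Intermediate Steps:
$b{\left(D,H \right)} = \frac{1}{4}$ ($b{\left(D,H \right)} = \frac{1}{4} \cdot 1 = \frac{1}{4}$)
$A = 0$ ($A = 3 - 3 = 0$)
$G{\left(o,s \right)} = 2 + o$ ($G{\left(o,s \right)} = \left(0 + 2\right) + o = 2 + o$)
$n = 8$ ($n = 6 + \left(2 + 0\right) = 6 + 2 = 8$)
$\left(30840 - \left(-48 + 101 n\right)\right) \left(12315 + t\right) = \left(30840 - 760\right) \left(12315 + 45594\right) = \left(30840 + \left(48 - 808\right)\right) 57909 = \left(30840 - 760\right) 57909 = 30080 \cdot 57909 = 1741902720$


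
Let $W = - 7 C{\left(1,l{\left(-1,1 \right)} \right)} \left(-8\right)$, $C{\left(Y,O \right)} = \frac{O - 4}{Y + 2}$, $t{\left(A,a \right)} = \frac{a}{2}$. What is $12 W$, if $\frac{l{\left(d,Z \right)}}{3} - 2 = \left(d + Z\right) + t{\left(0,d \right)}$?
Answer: $112$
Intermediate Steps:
$t{\left(A,a \right)} = \frac{a}{2}$ ($t{\left(A,a \right)} = a \frac{1}{2} = \frac{a}{2}$)
$l{\left(d,Z \right)} = 6 + 3 Z + \frac{9 d}{2}$ ($l{\left(d,Z \right)} = 6 + 3 \left(\left(d + Z\right) + \frac{d}{2}\right) = 6 + 3 \left(\left(Z + d\right) + \frac{d}{2}\right) = 6 + 3 \left(Z + \frac{3 d}{2}\right) = 6 + \left(3 Z + \frac{9 d}{2}\right) = 6 + 3 Z + \frac{9 d}{2}$)
$C{\left(Y,O \right)} = \frac{-4 + O}{2 + Y}$
$W = \frac{28}{3}$ ($W = - 7 \frac{-4 + \left(6 + 3 \cdot 1 + \frac{9}{2} \left(-1\right)\right)}{2 + 1} \left(-8\right) = - 7 \frac{-4 + \left(6 + 3 - \frac{9}{2}\right)}{3} \left(-8\right) = - 7 \frac{-4 + \frac{9}{2}}{3} \left(-8\right) = - 7 \cdot \frac{1}{3} \cdot \frac{1}{2} \left(-8\right) = \left(-7\right) \frac{1}{6} \left(-8\right) = \left(- \frac{7}{6}\right) \left(-8\right) = \frac{28}{3} \approx 9.3333$)
$12 W = 12 \cdot \frac{28}{3} = 112$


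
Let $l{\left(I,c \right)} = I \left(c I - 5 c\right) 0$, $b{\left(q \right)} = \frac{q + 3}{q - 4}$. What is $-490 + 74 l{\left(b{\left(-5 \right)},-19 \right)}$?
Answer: $-490$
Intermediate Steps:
$b{\left(q \right)} = \frac{3 + q}{-4 + q}$
$l{\left(I,c \right)} = 0$ ($l{\left(I,c \right)} = I \left(I c - 5 c\right) 0 = I \left(- 5 c + I c\right) 0 = 0$)
$-490 + 74 l{\left(b{\left(-5 \right)},-19 \right)} = -490 + 74 \cdot 0 = -490 + 0 = -490$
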